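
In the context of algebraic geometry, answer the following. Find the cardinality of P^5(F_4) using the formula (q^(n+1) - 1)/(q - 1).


P^5(F_4) has (q^(n+1) - 1)/(q - 1) points.
= 4^5 + 4^4 + 4^3 + 4^2 + 4^1 + 4^0
= 1024 + 256 + 64 + 16 + 4 + 1
= 1365

1365


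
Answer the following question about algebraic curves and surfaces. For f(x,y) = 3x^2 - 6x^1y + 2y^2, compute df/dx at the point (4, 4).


df/dx = 2*3*x^1 + 1*(-6)*x^0*y
At (4,4): 2*3*4^1 + 1*(-6)*4^0*4
= 24 - 24
= 0

0


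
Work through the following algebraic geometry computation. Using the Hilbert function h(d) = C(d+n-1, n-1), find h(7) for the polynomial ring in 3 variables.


The Hilbert function for the polynomial ring in 3 variables is:
h(d) = C(d+n-1, n-1)
h(7) = C(7+3-1, 3-1) = C(9, 2)
= 9! / (2! * 7!)
= 36

36


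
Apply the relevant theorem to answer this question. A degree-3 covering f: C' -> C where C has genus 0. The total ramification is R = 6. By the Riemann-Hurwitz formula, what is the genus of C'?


Riemann-Hurwitz formula: 2g' - 2 = d(2g - 2) + R
Given: d = 3, g = 0, R = 6
2g' - 2 = 3*(2*0 - 2) + 6
2g' - 2 = 3*(-2) + 6
2g' - 2 = -6 + 6 = 0
2g' = 2
g' = 1

1


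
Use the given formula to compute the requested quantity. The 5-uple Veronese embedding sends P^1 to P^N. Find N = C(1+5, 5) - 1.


The Veronese embedding v_d: P^n -> P^N maps each point to all
degree-d monomials in n+1 homogeneous coordinates.
N = C(n+d, d) - 1
N = C(1+5, 5) - 1
N = C(6, 5) - 1
C(6, 5) = 6
N = 6 - 1 = 5

5


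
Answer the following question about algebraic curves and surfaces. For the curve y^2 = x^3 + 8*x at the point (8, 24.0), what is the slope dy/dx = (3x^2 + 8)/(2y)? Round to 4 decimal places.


Using implicit differentiation of y^2 = x^3 + 8*x:
2y * dy/dx = 3x^2 + 8
dy/dx = (3x^2 + 8)/(2y)
Numerator: 3*8^2 + 8 = 200
Denominator: 2*24.0 = 48.0
dy/dx = 200/48.0 = 4.1667

4.1667


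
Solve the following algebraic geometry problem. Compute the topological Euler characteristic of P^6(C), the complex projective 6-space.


The complex projective space P^6 has one cell in each even real dimension 0, 2, ..., 12.
The cohomology groups are H^{2k}(P^6) = Z for k = 0,...,6, and 0 otherwise.
Euler characteristic = sum of Betti numbers = 1 per even-dimensional cohomology group.
chi(P^6) = 6 + 1 = 7

7


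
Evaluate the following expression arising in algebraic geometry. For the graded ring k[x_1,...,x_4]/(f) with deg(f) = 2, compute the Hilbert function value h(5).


For R = k[x_1,...,x_n]/(f) with f homogeneous of degree e:
The Hilbert series is (1 - t^e)/(1 - t)^n.
So h(d) = C(d+n-1, n-1) - C(d-e+n-1, n-1) for d >= e.
With n=4, e=2, d=5:
C(5+4-1, 4-1) = C(8, 3) = 56
C(5-2+4-1, 4-1) = C(6, 3) = 20
h(5) = 56 - 20 = 36

36


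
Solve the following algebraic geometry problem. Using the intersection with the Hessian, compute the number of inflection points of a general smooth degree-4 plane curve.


For a general smooth plane curve C of degree d, the inflection points are
the intersection of C with its Hessian curve, which has degree 3(d-2).
By Bezout, the total intersection number is d * 3(d-2) = 4 * 6 = 24.
For a general curve every flex is ordinary, so each contributes
multiplicity 1 to C·Hess(C), and the number of distinct inflection
points is 3d(d-2).
Inflection points = 3*4*(4-2) = 3*4*2 = 24

24


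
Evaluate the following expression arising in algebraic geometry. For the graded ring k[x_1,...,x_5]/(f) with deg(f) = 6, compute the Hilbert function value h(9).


For R = k[x_1,...,x_n]/(f) with f homogeneous of degree e:
The Hilbert series is (1 - t^e)/(1 - t)^n.
So h(d) = C(d+n-1, n-1) - C(d-e+n-1, n-1) for d >= e.
With n=5, e=6, d=9:
C(9+5-1, 5-1) = C(13, 4) = 715
C(9-6+5-1, 5-1) = C(7, 4) = 35
h(9) = 715 - 35 = 680

680


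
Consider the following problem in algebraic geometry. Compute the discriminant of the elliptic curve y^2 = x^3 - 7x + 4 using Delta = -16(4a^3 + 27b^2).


Compute each component:
4a^3 = 4*(-7)^3 = 4*(-343) = -1372
27b^2 = 27*4^2 = 27*16 = 432
4a^3 + 27b^2 = -1372 + 432 = -940
Delta = -16*(-940) = 15040

15040


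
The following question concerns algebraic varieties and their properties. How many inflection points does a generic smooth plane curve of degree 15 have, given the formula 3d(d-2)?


For a general smooth plane curve C of degree d, the inflection points are
the intersection of C with its Hessian curve, which has degree 3(d-2).
By Bezout, the total intersection number is d * 3(d-2) = 15 * 39 = 585.
For a general curve every flex is ordinary, so each contributes
multiplicity 1 to C·Hess(C), and the number of distinct inflection
points is 3d(d-2).
Inflection points = 3*15*(15-2) = 3*15*13 = 585

585


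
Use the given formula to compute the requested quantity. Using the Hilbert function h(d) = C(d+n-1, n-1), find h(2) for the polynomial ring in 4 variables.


The Hilbert function for the polynomial ring in 4 variables is:
h(d) = C(d+n-1, n-1)
h(2) = C(2+4-1, 4-1) = C(5, 3)
= 5! / (3! * 2!)
= 10

10


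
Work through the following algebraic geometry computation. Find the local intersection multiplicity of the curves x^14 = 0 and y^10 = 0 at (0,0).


The intersection multiplicity of V(x^a) and V(y^b) at the origin is:
I(O; V(x^14), V(y^10)) = dim_k(k[x,y]/(x^14, y^10))
A basis for k[x,y]/(x^14, y^10) is the set of monomials x^i * y^j
where 0 <= i < 14 and 0 <= j < 10.
The number of such monomials is 14 * 10 = 140

140


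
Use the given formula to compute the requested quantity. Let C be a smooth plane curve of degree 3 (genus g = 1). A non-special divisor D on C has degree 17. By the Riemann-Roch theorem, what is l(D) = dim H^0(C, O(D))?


First, compute the genus of a smooth plane curve of degree 3:
g = (d-1)(d-2)/2 = (3-1)(3-2)/2 = 1
For a non-special divisor D (i.e., h^1(D) = 0), Riemann-Roch gives:
l(D) = deg(D) - g + 1
Since deg(D) = 17 >= 2g - 1 = 1, D is non-special.
l(D) = 17 - 1 + 1 = 17

17


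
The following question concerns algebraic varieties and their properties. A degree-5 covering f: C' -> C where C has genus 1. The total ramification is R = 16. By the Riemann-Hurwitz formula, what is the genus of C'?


Riemann-Hurwitz formula: 2g' - 2 = d(2g - 2) + R
Given: d = 5, g = 1, R = 16
2g' - 2 = 5*(2*1 - 2) + 16
2g' - 2 = 5*0 + 16
2g' - 2 = 0 + 16 = 16
2g' = 18
g' = 9

9


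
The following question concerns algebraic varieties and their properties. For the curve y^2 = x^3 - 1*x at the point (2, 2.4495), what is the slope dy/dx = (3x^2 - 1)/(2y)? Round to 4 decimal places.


Using implicit differentiation of y^2 = x^3 - 1*x:
2y * dy/dx = 3x^2 - 1
dy/dx = (3x^2 - 1)/(2y)
Numerator: 3*2^2 - 1 = 11
Denominator: 2*2.4495 = 4.899
dy/dx = 11/4.899 = 2.2454

2.2454


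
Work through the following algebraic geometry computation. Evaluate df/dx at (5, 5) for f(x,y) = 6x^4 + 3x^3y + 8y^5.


df/dx = 4*6*x^3 + 3*3*x^2*y
At (5,5): 4*6*5^3 + 3*3*5^2*5
= 3000 + 1125
= 4125

4125


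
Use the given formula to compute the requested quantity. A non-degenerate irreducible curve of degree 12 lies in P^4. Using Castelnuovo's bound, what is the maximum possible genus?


Castelnuovo's bound: write d - 1 = m(r-1) + epsilon with 0 <= epsilon < r-1.
d - 1 = 12 - 1 = 11
r - 1 = 4 - 1 = 3
11 = 3*3 + 2, so m = 3, epsilon = 2
pi(d, r) = m(m-1)(r-1)/2 + m*epsilon
= 3*2*3/2 + 3*2
= 18/2 + 6
= 9 + 6 = 15

15


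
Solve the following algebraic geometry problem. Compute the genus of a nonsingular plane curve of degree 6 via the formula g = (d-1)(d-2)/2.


Using the genus formula for smooth plane curves:
g = (d-1)(d-2)/2
g = (6-1)(6-2)/2
g = 5*4/2
g = 20/2 = 10

10


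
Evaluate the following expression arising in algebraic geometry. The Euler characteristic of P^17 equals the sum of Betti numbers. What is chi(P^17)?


The complex projective space P^17 has one cell in each even real dimension 0, 2, ..., 34.
The cohomology groups are H^{2k}(P^17) = Z for k = 0,...,17, and 0 otherwise.
Euler characteristic = sum of Betti numbers = 1 per even-dimensional cohomology group.
chi(P^17) = 17 + 1 = 18

18


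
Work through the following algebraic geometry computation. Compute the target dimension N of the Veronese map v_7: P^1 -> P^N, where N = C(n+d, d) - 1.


The Veronese embedding v_d: P^n -> P^N maps each point to all
degree-d monomials in n+1 homogeneous coordinates.
N = C(n+d, d) - 1
N = C(1+7, 7) - 1
N = C(8, 7) - 1
C(8, 7) = 8
N = 8 - 1 = 7

7


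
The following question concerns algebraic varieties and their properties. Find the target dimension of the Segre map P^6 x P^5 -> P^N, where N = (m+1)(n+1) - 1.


The Segre embedding maps P^m x P^n into P^N via
all products of coordinates from each factor.
N = (m+1)(n+1) - 1
N = (6+1)(5+1) - 1
N = 7*6 - 1
N = 42 - 1 = 41

41


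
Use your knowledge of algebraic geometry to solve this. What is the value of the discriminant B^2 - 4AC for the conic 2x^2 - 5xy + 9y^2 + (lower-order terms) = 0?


The discriminant of a conic Ax^2 + Bxy + Cy^2 + ... = 0 is B^2 - 4AC.
B^2 = (-5)^2 = 25
4AC = 4*2*9 = 72
Discriminant = 25 - 72 = -47

-47


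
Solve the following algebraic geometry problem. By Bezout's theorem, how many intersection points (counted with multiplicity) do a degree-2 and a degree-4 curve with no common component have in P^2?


Bezout's theorem states the intersection count equals the product of degrees.
Intersection count = 2 * 4 = 8

8


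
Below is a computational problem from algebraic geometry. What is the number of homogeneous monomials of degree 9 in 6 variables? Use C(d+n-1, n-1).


The number of degree-9 monomials in 6 variables is C(d+n-1, n-1).
= C(9+6-1, 6-1) = C(14, 5)
= 2002

2002


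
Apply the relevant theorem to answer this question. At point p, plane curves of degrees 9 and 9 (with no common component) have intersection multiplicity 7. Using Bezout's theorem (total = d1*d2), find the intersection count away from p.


By Bezout's theorem, the total intersection number is d1 * d2.
Total = 9 * 9 = 81
Intersection multiplicity at p = 7
Remaining intersections = 81 - 7 = 74

74


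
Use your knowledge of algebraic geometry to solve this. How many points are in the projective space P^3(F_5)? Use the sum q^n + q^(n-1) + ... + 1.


P^3(F_5) has (q^(n+1) - 1)/(q - 1) points.
= 5^3 + 5^2 + 5^1 + 5^0
= 125 + 25 + 5 + 1
= 156

156


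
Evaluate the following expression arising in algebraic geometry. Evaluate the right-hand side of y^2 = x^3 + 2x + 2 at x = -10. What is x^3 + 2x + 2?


Compute x^3 + 2x + 2 at x = -10:
x^3 = (-10)^3 = -1000
2*x = 2*(-10) = -20
Sum: -1000 - 20 + 2 = -1018

-1018


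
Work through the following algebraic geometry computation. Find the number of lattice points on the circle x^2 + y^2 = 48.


Systematically check integer values of x where x^2 <= 48.
For each valid x, check if 48 - x^2 is a perfect square.
Total integer solutions found: 0

0


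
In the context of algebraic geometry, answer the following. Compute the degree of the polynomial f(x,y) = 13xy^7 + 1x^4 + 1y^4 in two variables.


Examine each term for its total degree (sum of exponents).
  Term '13xy^7' has total degree 1+7 = 8.
  Term '1x^4' has total degree 4+0 = 4.
  Term '1y^4' has total degree 0+4 = 4.
The maximum total degree among all terms is 8.

8


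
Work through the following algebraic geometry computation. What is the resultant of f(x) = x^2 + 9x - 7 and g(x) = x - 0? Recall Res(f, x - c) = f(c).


For Res(f, x - c), we evaluate f at x = c.
f(0) = 0^2 + 9*0 - 7
= 0 + 0 - 7
= 0 - 7 = -7
Res(f, g) = -7

-7


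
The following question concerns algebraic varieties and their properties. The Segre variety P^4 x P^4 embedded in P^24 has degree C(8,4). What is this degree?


The degree of the Segre variety P^4 x P^4 is C(m+n, m).
= C(8, 4)
= 70

70


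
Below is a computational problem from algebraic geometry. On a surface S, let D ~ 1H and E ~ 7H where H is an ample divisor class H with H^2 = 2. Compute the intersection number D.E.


Using bilinearity of the intersection pairing on a surface S:
(aH).(bH) = ab * (H.H)
We have H^2 = 2.
D.E = (1H).(7H) = 1*7*2
= 7*2
= 14

14


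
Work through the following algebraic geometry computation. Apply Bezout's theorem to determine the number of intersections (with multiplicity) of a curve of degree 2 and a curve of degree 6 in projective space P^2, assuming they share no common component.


Bezout's theorem states the intersection count equals the product of degrees.
Intersection count = 2 * 6 = 12

12


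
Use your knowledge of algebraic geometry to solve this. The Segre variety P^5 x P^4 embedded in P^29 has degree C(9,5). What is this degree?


The degree of the Segre variety P^5 x P^4 is C(m+n, m).
= C(9, 5)
= 126

126


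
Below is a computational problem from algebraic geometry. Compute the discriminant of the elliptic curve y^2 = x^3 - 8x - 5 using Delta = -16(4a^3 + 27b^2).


Compute each component:
4a^3 = 4*(-8)^3 = 4*(-512) = -2048
27b^2 = 27*(-5)^2 = 27*25 = 675
4a^3 + 27b^2 = -2048 + 675 = -1373
Delta = -16*(-1373) = 21968

21968


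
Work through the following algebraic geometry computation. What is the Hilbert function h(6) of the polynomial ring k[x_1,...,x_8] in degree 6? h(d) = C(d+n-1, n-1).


The Hilbert function for the polynomial ring in 8 variables is:
h(d) = C(d+n-1, n-1)
h(6) = C(6+8-1, 8-1) = C(13, 7)
= 13! / (7! * 6!)
= 1716

1716


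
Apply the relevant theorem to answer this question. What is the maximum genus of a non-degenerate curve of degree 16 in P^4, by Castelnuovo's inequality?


Castelnuovo's bound: write d - 1 = m(r-1) + epsilon with 0 <= epsilon < r-1.
d - 1 = 16 - 1 = 15
r - 1 = 4 - 1 = 3
15 = 5*3 + 0, so m = 5, epsilon = 0
pi(d, r) = m(m-1)(r-1)/2 + m*epsilon
= 5*4*3/2 + 5*0
= 60/2 + 0
= 30 + 0 = 30

30


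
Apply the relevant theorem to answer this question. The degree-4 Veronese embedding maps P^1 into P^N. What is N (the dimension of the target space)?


The Veronese embedding v_d: P^n -> P^N maps each point to all
degree-d monomials in n+1 homogeneous coordinates.
N = C(n+d, d) - 1
N = C(1+4, 4) - 1
N = C(5, 4) - 1
C(5, 4) = 5
N = 5 - 1 = 4

4


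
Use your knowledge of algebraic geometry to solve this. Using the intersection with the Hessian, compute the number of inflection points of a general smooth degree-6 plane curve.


For a general smooth plane curve C of degree d, the inflection points are
the intersection of C with its Hessian curve, which has degree 3(d-2).
By Bezout, the total intersection number is d * 3(d-2) = 6 * 12 = 72.
For a general curve every flex is ordinary, so each contributes
multiplicity 1 to C·Hess(C), and the number of distinct inflection
points is 3d(d-2).
Inflection points = 3*6*(6-2) = 3*6*4 = 72

72


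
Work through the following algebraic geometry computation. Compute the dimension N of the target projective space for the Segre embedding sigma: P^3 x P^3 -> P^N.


The Segre embedding maps P^m x P^n into P^N via
all products of coordinates from each factor.
N = (m+1)(n+1) - 1
N = (3+1)(3+1) - 1
N = 4*4 - 1
N = 16 - 1 = 15

15


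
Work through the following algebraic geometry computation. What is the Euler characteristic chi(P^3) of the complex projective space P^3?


The complex projective space P^3 has one cell in each even real dimension 0, 2, ..., 6.
The cohomology groups are H^{2k}(P^3) = Z for k = 0,...,3, and 0 otherwise.
Euler characteristic = sum of Betti numbers = 1 per even-dimensional cohomology group.
chi(P^3) = 3 + 1 = 4

4


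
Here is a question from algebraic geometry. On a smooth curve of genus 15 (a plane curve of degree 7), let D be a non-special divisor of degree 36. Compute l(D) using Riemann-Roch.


First, compute the genus of a smooth plane curve of degree 7:
g = (d-1)(d-2)/2 = (7-1)(7-2)/2 = 15
For a non-special divisor D (i.e., h^1(D) = 0), Riemann-Roch gives:
l(D) = deg(D) - g + 1
Since deg(D) = 36 >= 2g - 1 = 29, D is non-special.
l(D) = 36 - 15 + 1 = 22

22


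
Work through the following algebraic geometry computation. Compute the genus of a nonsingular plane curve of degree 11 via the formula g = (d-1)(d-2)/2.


Using the genus formula for smooth plane curves:
g = (d-1)(d-2)/2
g = (11-1)(11-2)/2
g = 10*9/2
g = 90/2 = 45

45


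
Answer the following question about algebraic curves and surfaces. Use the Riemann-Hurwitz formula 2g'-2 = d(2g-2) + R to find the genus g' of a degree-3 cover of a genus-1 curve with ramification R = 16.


Riemann-Hurwitz formula: 2g' - 2 = d(2g - 2) + R
Given: d = 3, g = 1, R = 16
2g' - 2 = 3*(2*1 - 2) + 16
2g' - 2 = 3*0 + 16
2g' - 2 = 0 + 16 = 16
2g' = 18
g' = 9

9


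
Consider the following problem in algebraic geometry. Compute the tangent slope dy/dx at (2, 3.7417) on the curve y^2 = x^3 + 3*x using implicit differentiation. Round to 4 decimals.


Using implicit differentiation of y^2 = x^3 + 3*x:
2y * dy/dx = 3x^2 + 3
dy/dx = (3x^2 + 3)/(2y)
Numerator: 3*2^2 + 3 = 15
Denominator: 2*3.7417 = 7.4834
dy/dx = 15/7.4834 = 2.0044

2.0044


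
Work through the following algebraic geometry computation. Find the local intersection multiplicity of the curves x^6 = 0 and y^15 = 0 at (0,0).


The intersection multiplicity of V(x^a) and V(y^b) at the origin is:
I(O; V(x^6), V(y^15)) = dim_k(k[x,y]/(x^6, y^15))
A basis for k[x,y]/(x^6, y^15) is the set of monomials x^i * y^j
where 0 <= i < 6 and 0 <= j < 15.
The number of such monomials is 6 * 15 = 90

90


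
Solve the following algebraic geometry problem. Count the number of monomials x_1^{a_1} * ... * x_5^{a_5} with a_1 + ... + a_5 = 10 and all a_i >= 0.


The number of degree-10 monomials in 5 variables is C(d+n-1, n-1).
= C(10+5-1, 5-1) = C(14, 4)
= 1001

1001


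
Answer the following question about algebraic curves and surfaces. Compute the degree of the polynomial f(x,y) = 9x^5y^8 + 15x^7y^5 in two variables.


Examine each term for its total degree (sum of exponents).
  Term '9x^5y^8' has total degree 5+8 = 13.
  Term '15x^7y^5' has total degree 7+5 = 12.
The maximum total degree among all terms is 13.

13


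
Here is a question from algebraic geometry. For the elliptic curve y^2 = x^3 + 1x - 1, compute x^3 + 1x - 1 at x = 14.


Compute x^3 + 1x - 1 at x = 14:
x^3 = 14^3 = 2744
1*x = 1*14 = 14
Sum: 2744 + 14 - 1 = 2757

2757


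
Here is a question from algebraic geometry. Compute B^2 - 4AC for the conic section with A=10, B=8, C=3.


The discriminant of a conic Ax^2 + Bxy + Cy^2 + ... = 0 is B^2 - 4AC.
B^2 = 8^2 = 64
4AC = 4*10*3 = 120
Discriminant = 64 - 120 = -56

-56


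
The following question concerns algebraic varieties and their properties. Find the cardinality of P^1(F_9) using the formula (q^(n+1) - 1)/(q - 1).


P^1(F_9) has (q^(n+1) - 1)/(q - 1) points.
= 9^1 + 9^0
= 9 + 1
= 10

10


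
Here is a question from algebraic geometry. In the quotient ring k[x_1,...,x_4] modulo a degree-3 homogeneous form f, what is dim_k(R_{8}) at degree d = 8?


For R = k[x_1,...,x_n]/(f) with f homogeneous of degree e:
The Hilbert series is (1 - t^e)/(1 - t)^n.
So h(d) = C(d+n-1, n-1) - C(d-e+n-1, n-1) for d >= e.
With n=4, e=3, d=8:
C(8+4-1, 4-1) = C(11, 3) = 165
C(8-3+4-1, 4-1) = C(8, 3) = 56
h(8) = 165 - 56 = 109

109


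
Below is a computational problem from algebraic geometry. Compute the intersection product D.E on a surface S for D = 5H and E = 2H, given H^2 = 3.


Using bilinearity of the intersection pairing on a surface S:
(aH).(bH) = ab * (H.H)
We have H^2 = 3.
D.E = (5H).(2H) = 5*2*3
= 10*3
= 30

30


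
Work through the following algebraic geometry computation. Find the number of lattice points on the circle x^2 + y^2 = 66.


Systematically check integer values of x where x^2 <= 66.
For each valid x, check if 66 - x^2 is a perfect square.
Total integer solutions found: 0

0


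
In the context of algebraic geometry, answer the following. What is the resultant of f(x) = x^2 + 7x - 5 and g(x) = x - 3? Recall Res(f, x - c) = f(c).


For Res(f, x - c), we evaluate f at x = c.
f(3) = 3^2 + 7*3 - 5
= 9 + 21 - 5
= 30 - 5 = 25
Res(f, g) = 25

25


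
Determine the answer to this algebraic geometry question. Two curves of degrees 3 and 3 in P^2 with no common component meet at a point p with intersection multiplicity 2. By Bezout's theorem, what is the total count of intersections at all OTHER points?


By Bezout's theorem, the total intersection number is d1 * d2.
Total = 3 * 3 = 9
Intersection multiplicity at p = 2
Remaining intersections = 9 - 2 = 7

7


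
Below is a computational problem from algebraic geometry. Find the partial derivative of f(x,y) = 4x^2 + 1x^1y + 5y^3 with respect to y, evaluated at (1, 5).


df/dy = 1*x^1 + 3*5*y^2
At (1,5): 1*1^1 + 3*5*5^2
= 1 + 375
= 376

376


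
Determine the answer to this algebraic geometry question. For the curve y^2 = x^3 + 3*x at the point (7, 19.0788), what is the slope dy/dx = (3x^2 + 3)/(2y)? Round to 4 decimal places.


Using implicit differentiation of y^2 = x^3 + 3*x:
2y * dy/dx = 3x^2 + 3
dy/dx = (3x^2 + 3)/(2y)
Numerator: 3*7^2 + 3 = 150
Denominator: 2*19.0788 = 38.1576
dy/dx = 150/38.1576 = 3.9311

3.9311


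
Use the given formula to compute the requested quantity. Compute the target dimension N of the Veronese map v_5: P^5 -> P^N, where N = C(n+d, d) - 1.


The Veronese embedding v_d: P^n -> P^N maps each point to all
degree-d monomials in n+1 homogeneous coordinates.
N = C(n+d, d) - 1
N = C(5+5, 5) - 1
N = C(10, 5) - 1
C(10, 5) = 252
N = 252 - 1 = 251

251


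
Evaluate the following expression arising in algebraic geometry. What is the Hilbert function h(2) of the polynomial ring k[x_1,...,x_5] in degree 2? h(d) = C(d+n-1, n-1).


The Hilbert function for the polynomial ring in 5 variables is:
h(d) = C(d+n-1, n-1)
h(2) = C(2+5-1, 5-1) = C(6, 4)
= 6! / (4! * 2!)
= 15

15


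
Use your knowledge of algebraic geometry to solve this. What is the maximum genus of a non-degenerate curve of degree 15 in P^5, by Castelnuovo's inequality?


Castelnuovo's bound: write d - 1 = m(r-1) + epsilon with 0 <= epsilon < r-1.
d - 1 = 15 - 1 = 14
r - 1 = 5 - 1 = 4
14 = 3*4 + 2, so m = 3, epsilon = 2
pi(d, r) = m(m-1)(r-1)/2 + m*epsilon
= 3*2*4/2 + 3*2
= 24/2 + 6
= 12 + 6 = 18

18


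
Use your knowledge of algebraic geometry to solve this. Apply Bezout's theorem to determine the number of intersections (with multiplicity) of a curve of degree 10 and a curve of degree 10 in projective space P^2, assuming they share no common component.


Bezout's theorem states the intersection count equals the product of degrees.
Intersection count = 10 * 10 = 100

100


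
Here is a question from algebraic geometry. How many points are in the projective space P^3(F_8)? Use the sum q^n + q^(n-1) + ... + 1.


P^3(F_8) has (q^(n+1) - 1)/(q - 1) points.
= 8^3 + 8^2 + 8^1 + 8^0
= 512 + 64 + 8 + 1
= 585

585


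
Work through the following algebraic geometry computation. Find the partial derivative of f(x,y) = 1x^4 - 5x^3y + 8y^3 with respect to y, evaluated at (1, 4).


df/dy = (-5)*x^3 + 3*8*y^2
At (1,4): (-5)*1^3 + 3*8*4^2
= -5 + 384
= 379

379


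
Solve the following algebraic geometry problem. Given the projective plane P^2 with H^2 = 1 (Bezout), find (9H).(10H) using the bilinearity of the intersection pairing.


Using bilinearity of the intersection pairing on the projective plane P^2:
(aH).(bH) = ab * (H.H)
We have H^2 = 1 (Bezout).
D.E = (9H).(10H) = 9*10*1
= 90*1
= 90

90


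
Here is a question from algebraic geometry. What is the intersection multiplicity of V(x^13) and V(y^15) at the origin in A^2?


The intersection multiplicity of V(x^a) and V(y^b) at the origin is:
I(O; V(x^13), V(y^15)) = dim_k(k[x,y]/(x^13, y^15))
A basis for k[x,y]/(x^13, y^15) is the set of monomials x^i * y^j
where 0 <= i < 13 and 0 <= j < 15.
The number of such monomials is 13 * 15 = 195

195


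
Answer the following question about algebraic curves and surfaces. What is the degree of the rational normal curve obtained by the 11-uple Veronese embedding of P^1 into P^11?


The rational normal curve in P^11 is the image of P^1 under the 11-uple Veronese.
A general hyperplane in P^11 pulls back to a degree-11 form on P^1, which has 11 zeros,
so the curve meets a general hyperplane in 11 points. Degree = 11.

11


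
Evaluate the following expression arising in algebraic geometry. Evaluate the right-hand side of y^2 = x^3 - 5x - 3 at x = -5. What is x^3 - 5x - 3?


Compute x^3 - 5x - 3 at x = -5:
x^3 = (-5)^3 = -125
(-5)*x = (-5)*(-5) = 25
Sum: -125 + 25 - 3 = -103

-103


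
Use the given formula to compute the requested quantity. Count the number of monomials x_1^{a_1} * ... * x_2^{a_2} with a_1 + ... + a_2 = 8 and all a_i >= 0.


The number of degree-8 monomials in 2 variables is C(d+n-1, n-1).
= C(8+2-1, 2-1) = C(9, 1)
= 9

9


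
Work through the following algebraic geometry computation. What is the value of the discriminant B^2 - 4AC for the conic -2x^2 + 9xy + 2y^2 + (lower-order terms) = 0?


The discriminant of a conic Ax^2 + Bxy + Cy^2 + ... = 0 is B^2 - 4AC.
B^2 = 9^2 = 81
4AC = 4*(-2)*2 = -16
Discriminant = 81 + 16 = 97

97


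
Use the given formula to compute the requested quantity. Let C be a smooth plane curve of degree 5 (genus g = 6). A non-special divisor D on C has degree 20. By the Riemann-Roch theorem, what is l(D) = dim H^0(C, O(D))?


First, compute the genus of a smooth plane curve of degree 5:
g = (d-1)(d-2)/2 = (5-1)(5-2)/2 = 6
For a non-special divisor D (i.e., h^1(D) = 0), Riemann-Roch gives:
l(D) = deg(D) - g + 1
Since deg(D) = 20 >= 2g - 1 = 11, D is non-special.
l(D) = 20 - 6 + 1 = 15

15


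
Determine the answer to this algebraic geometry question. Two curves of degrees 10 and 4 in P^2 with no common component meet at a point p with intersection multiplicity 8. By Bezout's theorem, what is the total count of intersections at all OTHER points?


By Bezout's theorem, the total intersection number is d1 * d2.
Total = 10 * 4 = 40
Intersection multiplicity at p = 8
Remaining intersections = 40 - 8 = 32

32


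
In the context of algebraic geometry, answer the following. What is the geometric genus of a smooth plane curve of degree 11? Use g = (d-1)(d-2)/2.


Using the genus formula for smooth plane curves:
g = (d-1)(d-2)/2
g = (11-1)(11-2)/2
g = 10*9/2
g = 90/2 = 45

45


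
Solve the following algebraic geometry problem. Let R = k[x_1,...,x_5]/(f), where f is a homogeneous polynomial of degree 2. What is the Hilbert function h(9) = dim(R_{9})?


For R = k[x_1,...,x_n]/(f) with f homogeneous of degree e:
The Hilbert series is (1 - t^e)/(1 - t)^n.
So h(d) = C(d+n-1, n-1) - C(d-e+n-1, n-1) for d >= e.
With n=5, e=2, d=9:
C(9+5-1, 5-1) = C(13, 4) = 715
C(9-2+5-1, 5-1) = C(11, 4) = 330
h(9) = 715 - 330 = 385

385


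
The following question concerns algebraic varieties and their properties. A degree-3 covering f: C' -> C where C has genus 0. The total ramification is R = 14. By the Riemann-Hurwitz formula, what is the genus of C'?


Riemann-Hurwitz formula: 2g' - 2 = d(2g - 2) + R
Given: d = 3, g = 0, R = 14
2g' - 2 = 3*(2*0 - 2) + 14
2g' - 2 = 3*(-2) + 14
2g' - 2 = -6 + 14 = 8
2g' = 10
g' = 5

5


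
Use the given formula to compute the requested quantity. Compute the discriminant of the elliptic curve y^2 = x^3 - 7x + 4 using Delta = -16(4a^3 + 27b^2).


Compute each component:
4a^3 = 4*(-7)^3 = 4*(-343) = -1372
27b^2 = 27*4^2 = 27*16 = 432
4a^3 + 27b^2 = -1372 + 432 = -940
Delta = -16*(-940) = 15040

15040


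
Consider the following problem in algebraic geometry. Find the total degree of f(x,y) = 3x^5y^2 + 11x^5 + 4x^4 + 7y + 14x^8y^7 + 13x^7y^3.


Examine each term for its total degree (sum of exponents).
  Term '3x^5y^2' has total degree 5+2 = 7.
  Term '11x^5' has total degree 5+0 = 5.
  Term '4x^4' has total degree 4+0 = 4.
  Term '7y' has total degree 0+1 = 1.
  Term '14x^8y^7' has total degree 8+7 = 15.
  Term '13x^7y^3' has total degree 7+3 = 10.
The maximum total degree among all terms is 15.

15


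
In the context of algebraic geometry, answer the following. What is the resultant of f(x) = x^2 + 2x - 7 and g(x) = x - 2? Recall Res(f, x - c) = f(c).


For Res(f, x - c), we evaluate f at x = c.
f(2) = 2^2 + 2*2 - 7
= 4 + 4 - 7
= 8 - 7 = 1
Res(f, g) = 1

1


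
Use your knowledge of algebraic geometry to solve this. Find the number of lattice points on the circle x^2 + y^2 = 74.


Systematically check integer values of x where x^2 <= 74.
For each valid x, check if 74 - x^2 is a perfect square.
x=5: 74 - 25 = 49, sqrt = 7 (valid)
x=7: 74 - 49 = 25, sqrt = 5 (valid)
Total integer solutions found: 8

8


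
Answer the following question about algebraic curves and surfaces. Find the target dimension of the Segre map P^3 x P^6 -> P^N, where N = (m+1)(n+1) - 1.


The Segre embedding maps P^m x P^n into P^N via
all products of coordinates from each factor.
N = (m+1)(n+1) - 1
N = (3+1)(6+1) - 1
N = 4*7 - 1
N = 28 - 1 = 27

27


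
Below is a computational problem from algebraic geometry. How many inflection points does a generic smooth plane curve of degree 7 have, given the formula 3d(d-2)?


For a general smooth plane curve C of degree d, the inflection points are
the intersection of C with its Hessian curve, which has degree 3(d-2).
By Bezout, the total intersection number is d * 3(d-2) = 7 * 15 = 105.
For a general curve every flex is ordinary, so each contributes
multiplicity 1 to C·Hess(C), and the number of distinct inflection
points is 3d(d-2).
Inflection points = 3*7*(7-2) = 3*7*5 = 105

105


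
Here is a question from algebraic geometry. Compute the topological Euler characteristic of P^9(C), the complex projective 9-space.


The complex projective space P^9 has one cell in each even real dimension 0, 2, ..., 18.
The cohomology groups are H^{2k}(P^9) = Z for k = 0,...,9, and 0 otherwise.
Euler characteristic = sum of Betti numbers = 1 per even-dimensional cohomology group.
chi(P^9) = 9 + 1 = 10

10


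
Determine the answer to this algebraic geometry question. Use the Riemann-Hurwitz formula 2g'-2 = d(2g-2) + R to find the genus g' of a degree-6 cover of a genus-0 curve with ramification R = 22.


Riemann-Hurwitz formula: 2g' - 2 = d(2g - 2) + R
Given: d = 6, g = 0, R = 22
2g' - 2 = 6*(2*0 - 2) + 22
2g' - 2 = 6*(-2) + 22
2g' - 2 = -12 + 22 = 10
2g' = 12
g' = 6

6


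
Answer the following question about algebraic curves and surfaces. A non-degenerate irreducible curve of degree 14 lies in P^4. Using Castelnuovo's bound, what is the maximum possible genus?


Castelnuovo's bound: write d - 1 = m(r-1) + epsilon with 0 <= epsilon < r-1.
d - 1 = 14 - 1 = 13
r - 1 = 4 - 1 = 3
13 = 4*3 + 1, so m = 4, epsilon = 1
pi(d, r) = m(m-1)(r-1)/2 + m*epsilon
= 4*3*3/2 + 4*1
= 36/2 + 4
= 18 + 4 = 22

22


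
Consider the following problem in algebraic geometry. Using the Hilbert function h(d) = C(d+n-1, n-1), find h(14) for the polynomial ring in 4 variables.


The Hilbert function for the polynomial ring in 4 variables is:
h(d) = C(d+n-1, n-1)
h(14) = C(14+4-1, 4-1) = C(17, 3)
= 17! / (3! * 14!)
= 680

680


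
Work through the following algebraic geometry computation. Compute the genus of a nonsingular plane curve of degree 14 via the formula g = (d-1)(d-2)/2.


Using the genus formula for smooth plane curves:
g = (d-1)(d-2)/2
g = (14-1)(14-2)/2
g = 13*12/2
g = 156/2 = 78

78


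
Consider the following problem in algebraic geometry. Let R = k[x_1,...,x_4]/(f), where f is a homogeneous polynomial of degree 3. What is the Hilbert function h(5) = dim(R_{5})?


For R = k[x_1,...,x_n]/(f) with f homogeneous of degree e:
The Hilbert series is (1 - t^e)/(1 - t)^n.
So h(d) = C(d+n-1, n-1) - C(d-e+n-1, n-1) for d >= e.
With n=4, e=3, d=5:
C(5+4-1, 4-1) = C(8, 3) = 56
C(5-3+4-1, 4-1) = C(5, 3) = 10
h(5) = 56 - 10 = 46

46


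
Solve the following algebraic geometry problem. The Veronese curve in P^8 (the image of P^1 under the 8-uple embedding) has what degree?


The rational normal curve in P^8 is the image of P^1 under the 8-uple Veronese.
A general hyperplane in P^8 pulls back to a degree-8 form on P^1, which has 8 zeros,
so the curve meets a general hyperplane in 8 points. Degree = 8.

8


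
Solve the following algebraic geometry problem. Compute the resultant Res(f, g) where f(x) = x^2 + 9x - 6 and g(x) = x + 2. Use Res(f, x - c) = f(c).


For Res(f, x - c), we evaluate f at x = c.
f(-2) = (-2)^2 + 9*(-2) - 6
= 4 - 18 - 6
= -14 - 6 = -20
Res(f, g) = -20

-20


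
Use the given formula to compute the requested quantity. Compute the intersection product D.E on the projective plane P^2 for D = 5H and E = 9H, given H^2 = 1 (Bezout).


Using bilinearity of the intersection pairing on the projective plane P^2:
(aH).(bH) = ab * (H.H)
We have H^2 = 1 (Bezout).
D.E = (5H).(9H) = 5*9*1
= 45*1
= 45

45


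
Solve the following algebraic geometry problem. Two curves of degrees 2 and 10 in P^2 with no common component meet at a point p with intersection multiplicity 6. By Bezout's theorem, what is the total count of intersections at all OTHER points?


By Bezout's theorem, the total intersection number is d1 * d2.
Total = 2 * 10 = 20
Intersection multiplicity at p = 6
Remaining intersections = 20 - 6 = 14

14


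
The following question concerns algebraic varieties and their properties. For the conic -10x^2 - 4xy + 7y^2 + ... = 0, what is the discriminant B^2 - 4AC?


The discriminant of a conic Ax^2 + Bxy + Cy^2 + ... = 0 is B^2 - 4AC.
B^2 = (-4)^2 = 16
4AC = 4*(-10)*7 = -280
Discriminant = 16 + 280 = 296

296


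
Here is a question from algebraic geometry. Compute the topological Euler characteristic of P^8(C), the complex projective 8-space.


The complex projective space P^8 has one cell in each even real dimension 0, 2, ..., 16.
The cohomology groups are H^{2k}(P^8) = Z for k = 0,...,8, and 0 otherwise.
Euler characteristic = sum of Betti numbers = 1 per even-dimensional cohomology group.
chi(P^8) = 8 + 1 = 9

9


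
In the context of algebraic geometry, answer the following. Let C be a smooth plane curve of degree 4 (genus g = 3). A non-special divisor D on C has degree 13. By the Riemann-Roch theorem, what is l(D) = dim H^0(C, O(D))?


First, compute the genus of a smooth plane curve of degree 4:
g = (d-1)(d-2)/2 = (4-1)(4-2)/2 = 3
For a non-special divisor D (i.e., h^1(D) = 0), Riemann-Roch gives:
l(D) = deg(D) - g + 1
Since deg(D) = 13 >= 2g - 1 = 5, D is non-special.
l(D) = 13 - 3 + 1 = 11

11


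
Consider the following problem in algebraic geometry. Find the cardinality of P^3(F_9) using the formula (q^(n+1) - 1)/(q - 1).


P^3(F_9) has (q^(n+1) - 1)/(q - 1) points.
= 9^3 + 9^2 + 9^1 + 9^0
= 729 + 81 + 9 + 1
= 820

820


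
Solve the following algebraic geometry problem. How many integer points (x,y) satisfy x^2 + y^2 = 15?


Systematically check integer values of x where x^2 <= 15.
For each valid x, check if 15 - x^2 is a perfect square.
Total integer solutions found: 0

0


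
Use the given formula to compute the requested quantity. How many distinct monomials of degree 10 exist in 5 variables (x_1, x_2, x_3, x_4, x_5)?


The number of degree-10 monomials in 5 variables is C(d+n-1, n-1).
= C(10+5-1, 5-1) = C(14, 4)
= 1001

1001


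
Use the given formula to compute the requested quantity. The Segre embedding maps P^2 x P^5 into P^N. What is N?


The Segre embedding maps P^m x P^n into P^N via
all products of coordinates from each factor.
N = (m+1)(n+1) - 1
N = (2+1)(5+1) - 1
N = 3*6 - 1
N = 18 - 1 = 17

17


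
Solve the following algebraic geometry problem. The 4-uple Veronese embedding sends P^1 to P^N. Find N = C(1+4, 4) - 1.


The Veronese embedding v_d: P^n -> P^N maps each point to all
degree-d monomials in n+1 homogeneous coordinates.
N = C(n+d, d) - 1
N = C(1+4, 4) - 1
N = C(5, 4) - 1
C(5, 4) = 5
N = 5 - 1 = 4

4


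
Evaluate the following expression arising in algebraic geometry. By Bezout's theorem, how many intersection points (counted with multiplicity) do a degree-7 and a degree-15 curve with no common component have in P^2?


Bezout's theorem states the intersection count equals the product of degrees.
Intersection count = 7 * 15 = 105

105


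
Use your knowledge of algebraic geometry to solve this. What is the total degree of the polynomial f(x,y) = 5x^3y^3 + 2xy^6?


Examine each term for its total degree (sum of exponents).
  Term '5x^3y^3' has total degree 3+3 = 6.
  Term '2xy^6' has total degree 1+6 = 7.
The maximum total degree among all terms is 7.

7


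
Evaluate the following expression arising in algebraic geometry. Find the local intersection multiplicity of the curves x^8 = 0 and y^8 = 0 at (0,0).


The intersection multiplicity of V(x^a) and V(y^b) at the origin is:
I(O; V(x^8), V(y^8)) = dim_k(k[x,y]/(x^8, y^8))
A basis for k[x,y]/(x^8, y^8) is the set of monomials x^i * y^j
where 0 <= i < 8 and 0 <= j < 8.
The number of such monomials is 8 * 8 = 64

64


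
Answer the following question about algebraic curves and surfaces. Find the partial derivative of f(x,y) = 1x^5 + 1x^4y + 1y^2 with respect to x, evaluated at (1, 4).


df/dx = 5*1*x^4 + 4*1*x^3*y
At (1,4): 5*1*1^4 + 4*1*1^3*4
= 5 + 16
= 21

21


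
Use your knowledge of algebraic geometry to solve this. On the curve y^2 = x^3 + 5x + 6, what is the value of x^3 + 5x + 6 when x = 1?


Compute x^3 + 5x + 6 at x = 1:
x^3 = 1^3 = 1
5*x = 5*1 = 5
Sum: 1 + 5 + 6 = 12

12


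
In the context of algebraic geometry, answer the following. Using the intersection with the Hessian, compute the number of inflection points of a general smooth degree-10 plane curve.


For a general smooth plane curve C of degree d, the inflection points are
the intersection of C with its Hessian curve, which has degree 3(d-2).
By Bezout, the total intersection number is d * 3(d-2) = 10 * 24 = 240.
For a general curve every flex is ordinary, so each contributes
multiplicity 1 to C·Hess(C), and the number of distinct inflection
points is 3d(d-2).
Inflection points = 3*10*(10-2) = 3*10*8 = 240

240


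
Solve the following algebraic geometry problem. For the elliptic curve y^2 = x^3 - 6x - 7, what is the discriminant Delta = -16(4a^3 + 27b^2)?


Compute each component:
4a^3 = 4*(-6)^3 = 4*(-216) = -864
27b^2 = 27*(-7)^2 = 27*49 = 1323
4a^3 + 27b^2 = -864 + 1323 = 459
Delta = -16*459 = -7344

-7344


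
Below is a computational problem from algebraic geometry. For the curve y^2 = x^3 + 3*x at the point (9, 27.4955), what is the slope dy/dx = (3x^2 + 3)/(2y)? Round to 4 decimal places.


Using implicit differentiation of y^2 = x^3 + 3*x:
2y * dy/dx = 3x^2 + 3
dy/dx = (3x^2 + 3)/(2y)
Numerator: 3*9^2 + 3 = 246
Denominator: 2*27.4955 = 54.991
dy/dx = 246/54.991 = 4.4735

4.4735


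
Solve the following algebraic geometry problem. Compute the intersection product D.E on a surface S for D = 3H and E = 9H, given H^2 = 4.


Using bilinearity of the intersection pairing on a surface S:
(aH).(bH) = ab * (H.H)
We have H^2 = 4.
D.E = (3H).(9H) = 3*9*4
= 27*4
= 108

108


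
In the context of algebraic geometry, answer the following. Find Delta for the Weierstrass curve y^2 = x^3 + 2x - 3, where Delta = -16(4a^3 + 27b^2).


Compute each component:
4a^3 = 4*2^3 = 4*8 = 32
27b^2 = 27*(-3)^2 = 27*9 = 243
4a^3 + 27b^2 = 32 + 243 = 275
Delta = -16*275 = -4400

-4400


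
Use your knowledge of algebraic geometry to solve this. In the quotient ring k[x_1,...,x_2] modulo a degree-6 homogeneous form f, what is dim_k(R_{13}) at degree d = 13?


For R = k[x_1,...,x_n]/(f) with f homogeneous of degree e:
The Hilbert series is (1 - t^e)/(1 - t)^n.
So h(d) = C(d+n-1, n-1) - C(d-e+n-1, n-1) for d >= e.
With n=2, e=6, d=13:
C(13+2-1, 2-1) = C(14, 1) = 14
C(13-6+2-1, 2-1) = C(8, 1) = 8
h(13) = 14 - 8 = 6

6


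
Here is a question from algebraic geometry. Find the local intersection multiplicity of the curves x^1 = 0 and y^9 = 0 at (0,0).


The intersection multiplicity of V(x^a) and V(y^b) at the origin is:
I(O; V(x^1), V(y^9)) = dim_k(k[x,y]/(x^1, y^9))
A basis for k[x,y]/(x^1, y^9) is the set of monomials x^i * y^j
where 0 <= i < 1 and 0 <= j < 9.
The number of such monomials is 1 * 9 = 9

9
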